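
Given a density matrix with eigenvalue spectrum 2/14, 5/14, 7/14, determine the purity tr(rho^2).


tr(rho^2) = sum of eigenvalues squared
= (2/14)^2 + (5/14)^2 + (7/14)^2
= (4 + 25 + 49) / 196
= 78/196
= 0.3980

0.3980


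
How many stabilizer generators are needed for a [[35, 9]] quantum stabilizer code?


For an [[n,k]] stabilizer code:
Number of stabilizer generators = n - k
= 35 - 9
= 26

26


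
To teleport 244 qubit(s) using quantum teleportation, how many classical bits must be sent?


Quantum teleportation requires 2 classical bits per qubit teleported.
244 qubit(s) -> 2 * 244 = 488 classical bits

488


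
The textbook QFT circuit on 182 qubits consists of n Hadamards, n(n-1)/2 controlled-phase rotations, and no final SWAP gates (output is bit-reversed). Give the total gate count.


Hadamard gates: 182
Controlled rotations: n*(n-1)/2 = 182*181/2 = 16471
SWAP gates: 0 (omitted)
Total = 182 + 16471
= 16653

16653


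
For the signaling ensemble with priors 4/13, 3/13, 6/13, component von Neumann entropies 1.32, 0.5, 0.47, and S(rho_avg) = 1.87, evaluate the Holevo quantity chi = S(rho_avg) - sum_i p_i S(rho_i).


chi = S(rho) - sum_i p_i * S(rho_i)
Weighted entropy = 4/13 * 1.32 + 3/13 * 0.5 + 6/13 * 0.47
= 0.7385
chi = 1.87 - 0.7385
= 1.1315

1.1315


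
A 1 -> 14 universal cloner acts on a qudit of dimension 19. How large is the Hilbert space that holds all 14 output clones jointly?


Output space = H^(tensor 14) where dim(H) = 19
dim = 19^14
= 361 (after 2 factors)
= 6859 (after 3 factors)
= 130321 (after 4 factors)
= 2476099 (after 5 factors)
= 47045881 (after 6 factors)
= 893871739 (after 7 factors)
= 16983563041 (after 8 factors)
= 322687697779 (after 9 factors)
= 6131066257801 (after 10 factors)
= 116490258898219 (after 11 factors)
= 2213314919066161 (after 12 factors)
= 42052983462257059 (after 13 factors)
= 799006685782884121 (after 14 factors)
= 799006685782884121

799006685782884121


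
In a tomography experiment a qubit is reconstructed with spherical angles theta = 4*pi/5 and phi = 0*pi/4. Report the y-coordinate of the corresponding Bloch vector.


theta = 2.5133, phi = 0.0000
r_y = sin(theta)*sin(phi) = 0.5878 * 0.0000
r_y = 0.0000

0.0000


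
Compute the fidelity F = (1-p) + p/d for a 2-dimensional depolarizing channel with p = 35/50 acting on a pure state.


F = (1-p) + p/d
= (1 - 0.7000) + 0.7000/2
= 0.3000 + 0.3500
= 0.6500

0.6500


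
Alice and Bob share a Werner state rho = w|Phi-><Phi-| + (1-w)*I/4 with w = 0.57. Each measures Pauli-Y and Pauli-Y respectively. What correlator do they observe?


|Phi-> = (|00> - |11>)/sqrt(2)
For the pure Bell state, <Y_A Y_B> = +1 (Bell-state Pauli correlator).
The maximally-mixed part I/4 has tr(I/4 * P tensor P) = 0 for any traceless Pauli P.
So <Y_A Y_B>_rho = w * (+1) + (1 - w) * 0
= 0.57 * (+1)
= 0.5700

0.5700


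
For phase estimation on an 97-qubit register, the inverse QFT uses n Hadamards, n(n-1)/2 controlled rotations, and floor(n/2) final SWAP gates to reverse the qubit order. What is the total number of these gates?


Hadamard gates: 97
Controlled rotations: n*(n-1)/2 = 97*96/2 = 4656
SWAP gates: floor(n/2) = floor(97/2) = 48
Total = 97 + 4656 + 48
= 4801

4801


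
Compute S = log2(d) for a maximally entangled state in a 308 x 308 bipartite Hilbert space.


For a maximally entangled state in d x d:
S = log2(d) = log2(308)
= 8.2668

8.2668


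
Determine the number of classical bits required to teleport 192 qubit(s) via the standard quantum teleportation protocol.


Quantum teleportation requires 2 classical bits per qubit teleported.
192 qubit(s) -> 2 * 192 = 384 classical bits

384


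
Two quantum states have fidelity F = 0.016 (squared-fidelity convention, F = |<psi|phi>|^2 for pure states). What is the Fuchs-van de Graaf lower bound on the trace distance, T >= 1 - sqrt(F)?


Fuchs-van de Graaf (squared-fidelity convention): 1 - sqrt(F) <= T <= sqrt(1 - F).
Lower bound: T >= 1 - sqrt(F)
sqrt(F) = sqrt(0.016) = 0.1265
T >= 1 - 0.1265
T >= 0.8735

0.8735


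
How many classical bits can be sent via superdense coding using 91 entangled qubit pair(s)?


Superdense coding allows 2 classical bits per shared entangled pair.
91 pair(s) -> 2 * 91 = 182 classical bits

182


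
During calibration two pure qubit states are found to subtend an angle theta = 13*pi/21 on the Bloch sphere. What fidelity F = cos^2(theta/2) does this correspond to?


For states separated by angle theta on Bloch sphere:
F = cos^2(theta/2)
theta = 13*pi/21 = 1.9448
theta/2 = 0.9724
cos(theta/2) = 0.5633
F = 0.3173

0.3173


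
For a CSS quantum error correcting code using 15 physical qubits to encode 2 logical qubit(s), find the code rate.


Code rate R = k/n
= 2/15
= 0.1333

0.1333


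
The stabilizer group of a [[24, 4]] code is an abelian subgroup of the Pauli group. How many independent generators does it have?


For an [[n,k]] stabilizer code:
Number of stabilizer generators = n - k
= 24 - 4
= 20

20


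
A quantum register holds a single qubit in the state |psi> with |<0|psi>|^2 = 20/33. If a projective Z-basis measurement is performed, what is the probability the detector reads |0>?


|alpha|^2 = 20/33 = 0.6061
|beta|^2 = 1 - 20/33 = 13/33 = 0.3939
P(|0>) = |alpha|^2 = 0.6061

0.6061


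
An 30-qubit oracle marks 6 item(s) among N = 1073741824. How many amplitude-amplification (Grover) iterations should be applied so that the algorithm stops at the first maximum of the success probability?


After j Grover iterations the success probability is P(j) = sin^2((2j+1)*theta), where sin(theta) = sqrt(k/N).
N = 2^30 = 1073741824, k = 6
sin(theta) = sqrt(k/N) = 7.475249459e-05
theta = arcsin(sqrt(k/N)) = 7.475249466e-05 rad
P(j) reaches its first maximum when (2j+1)*theta is as close as possible to pi/2, i.e. j = round(pi/(4*theta) - 1/2).
pi/(4*theta) - 1/2 = 10506.1482
(For comparison, the common estimate pi/4 * sqrt(N/k) = 10506.6482; the exact maximiser is used here.)
Optimal iterations = 10506

10506


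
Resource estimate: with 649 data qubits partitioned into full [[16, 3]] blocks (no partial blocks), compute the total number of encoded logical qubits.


Each code block uses 16 physical qubits for 3 logical qubit(s).
Number of complete blocks = floor(649 / 16) = 40
Logical qubits = 40 * 3
= 120

120


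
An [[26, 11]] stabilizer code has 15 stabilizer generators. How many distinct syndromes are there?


Each stabilizer generator gives a binary (+1 or -1) measurement outcome.
With 15 independent generators:
Total syndromes = 2^15
= 32768

32768


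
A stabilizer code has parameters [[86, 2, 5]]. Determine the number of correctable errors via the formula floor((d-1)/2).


Code parameters: [[86, 2, 5]], distance d = 5.
Number of correctable errors = floor((d-1)/2)
= floor((5 - 1)/2)
= floor(4/2)
= 2

2


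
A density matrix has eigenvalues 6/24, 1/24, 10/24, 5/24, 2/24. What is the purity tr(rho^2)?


tr(rho^2) = sum of eigenvalues squared
= (6/24)^2 + (1/24)^2 + (10/24)^2 + (5/24)^2 + (2/24)^2
= (36 + 1 + 100 + 25 + 4) / 576
= 166/576
= 0.2882

0.2882


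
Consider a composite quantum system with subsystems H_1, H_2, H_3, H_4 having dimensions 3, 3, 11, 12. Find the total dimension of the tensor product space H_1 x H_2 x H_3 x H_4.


dim(H_1 x H_2 x H_3 x H_4) = 3 * 3 * 11 * 12
= 9 * 11 * 12
= 99 * 12
= 1188

1188


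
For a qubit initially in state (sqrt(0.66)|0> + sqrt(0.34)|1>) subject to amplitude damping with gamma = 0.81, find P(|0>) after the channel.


For amplitude damping with parameter gamma on state sqrt(a)|0> + sqrt(b)|1>:
alpha^2 = 0.66, beta^2 = 0.34
P(|0>) = alpha^2 + gamma * beta^2
= 0.66 + 0.81 * 0.34
= 0.66 + 0.2754
= 0.9354

0.9354


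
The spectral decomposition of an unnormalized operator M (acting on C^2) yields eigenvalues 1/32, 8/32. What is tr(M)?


tr(M) = sum of eigenvalues
= 1/32 + 8/32
= 9/32
= 0.2812

0.2812


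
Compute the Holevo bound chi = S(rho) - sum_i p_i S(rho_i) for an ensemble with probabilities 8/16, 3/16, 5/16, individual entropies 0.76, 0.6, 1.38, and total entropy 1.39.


chi = S(rho) - sum_i p_i * S(rho_i)
Weighted entropy = 8/16 * 0.76 + 3/16 * 0.6 + 5/16 * 1.38
= 0.9237
chi = 1.39 - 0.9237
= 0.4662

0.4662


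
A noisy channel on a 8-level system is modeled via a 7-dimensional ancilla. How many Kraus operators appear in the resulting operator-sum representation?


Tracing out the environment in an orthonormal basis {|i>_E} gives Kraus operators K_i = <i|_E U |0>_E.
Number of Kraus operators = dim(H_env) = d_env
= 7

7


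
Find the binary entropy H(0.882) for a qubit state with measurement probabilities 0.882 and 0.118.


S = -p*log2(p) - (1-p)*log2(1-p)
p = 0.8820, 1-p = 0.1180
= -0.8820 * log2(0.8820) - 0.1180 * log2(0.1180)
= -(-0.1598) - (-0.3638)
= 0.5236

0.5236


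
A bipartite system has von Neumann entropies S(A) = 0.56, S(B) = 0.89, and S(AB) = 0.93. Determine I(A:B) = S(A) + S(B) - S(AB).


I(A:B) = S(A) + S(B) - S(AB)
= 0.56 + 0.89 - 0.93
= 0.5200

0.5200


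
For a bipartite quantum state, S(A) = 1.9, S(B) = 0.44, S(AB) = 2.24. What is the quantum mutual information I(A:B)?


I(A:B) = S(A) + S(B) - S(AB)
= 1.9 + 0.44 - 2.24
= 0.1000

0.1000


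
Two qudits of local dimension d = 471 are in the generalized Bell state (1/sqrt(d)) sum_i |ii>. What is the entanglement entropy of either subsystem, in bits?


For a maximally entangled state in d x d:
S = log2(d) = log2(471)
= 8.8796

8.8796


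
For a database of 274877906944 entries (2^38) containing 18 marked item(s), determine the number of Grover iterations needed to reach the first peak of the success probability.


After j Grover iterations the success probability is P(j) = sin^2((2j+1)*theta), where sin(theta) = sqrt(k/N).
N = 2^38 = 274877906944, k = 18
sin(theta) = sqrt(k/N) = 8.092194914e-06
theta = arcsin(sqrt(k/N)) = 8.092194914e-06 rad
P(j) reaches its first maximum when (2j+1)*theta is as close as possible to pi/2, i.e. j = round(pi/(4*theta) - 1/2).
pi/(4*theta) - 1/2 = 97055.7587
(For comparison, the common estimate pi/4 * sqrt(N/k) = 97056.2587; the exact maximiser is used here.)
Optimal iterations = 97056

97056


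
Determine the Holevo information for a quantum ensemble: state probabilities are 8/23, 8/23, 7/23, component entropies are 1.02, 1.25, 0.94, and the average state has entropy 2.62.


chi = S(rho) - sum_i p_i * S(rho_i)
Weighted entropy = 8/23 * 1.02 + 8/23 * 1.25 + 7/23 * 0.94
= 1.0757
chi = 2.62 - 1.0757
= 1.5443

1.5443


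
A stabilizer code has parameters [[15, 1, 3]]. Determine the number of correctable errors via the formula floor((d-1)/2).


Code parameters: [[15, 1, 3]], distance d = 3.
Number of correctable errors = floor((d-1)/2)
= floor((3 - 1)/2)
= floor(2/2)
= 1

1


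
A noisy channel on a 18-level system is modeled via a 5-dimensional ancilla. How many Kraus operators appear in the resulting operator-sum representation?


Tracing out the environment in an orthonormal basis {|i>_E} gives Kraus operators K_i = <i|_E U |0>_E.
Number of Kraus operators = dim(H_env) = d_env
= 5

5


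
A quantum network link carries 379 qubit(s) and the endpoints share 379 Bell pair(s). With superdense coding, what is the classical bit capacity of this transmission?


Superdense coding allows 2 classical bits per shared entangled pair.
379 pair(s) -> 2 * 379 = 758 classical bits

758


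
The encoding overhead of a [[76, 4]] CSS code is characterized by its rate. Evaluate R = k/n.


Code rate R = k/n
= 4/76
= 0.0526

0.0526


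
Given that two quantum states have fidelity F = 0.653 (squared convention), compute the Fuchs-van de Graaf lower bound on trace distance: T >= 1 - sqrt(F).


Fuchs-van de Graaf (squared-fidelity convention): 1 - sqrt(F) <= T <= sqrt(1 - F).
Lower bound: T >= 1 - sqrt(F)
sqrt(F) = sqrt(0.653) = 0.8081
T >= 1 - 0.8081
T >= 0.1919

0.1919


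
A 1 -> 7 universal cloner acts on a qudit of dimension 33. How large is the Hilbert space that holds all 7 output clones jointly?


Output space = H^(tensor 7) where dim(H) = 33
dim = 33^7
= 1089 (after 2 factors)
= 35937 (after 3 factors)
= 1185921 (after 4 factors)
= 39135393 (after 5 factors)
= 1291467969 (after 6 factors)
= 42618442977 (after 7 factors)
= 42618442977

42618442977


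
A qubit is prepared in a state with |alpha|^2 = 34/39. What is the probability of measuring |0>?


|alpha|^2 = 34/39 = 0.8718
|beta|^2 = 1 - 34/39 = 5/39 = 0.1282
P(|0>) = |alpha|^2 = 0.8718

0.8718


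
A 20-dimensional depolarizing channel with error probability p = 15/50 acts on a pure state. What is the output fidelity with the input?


F = (1-p) + p/d
= (1 - 0.3000) + 0.3000/20
= 0.7000 + 0.0150
= 0.7150

0.7150


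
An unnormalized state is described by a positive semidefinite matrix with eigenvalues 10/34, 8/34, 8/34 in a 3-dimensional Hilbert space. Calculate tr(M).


tr(M) = sum of eigenvalues
= 10/34 + 8/34 + 8/34
= 26/34
= 0.7647

0.7647


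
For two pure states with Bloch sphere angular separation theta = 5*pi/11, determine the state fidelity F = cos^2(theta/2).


For states separated by angle theta on Bloch sphere:
F = cos^2(theta/2)
theta = 5*pi/11 = 1.4280
theta/2 = 0.7140
cos(theta/2) = 0.7557
F = 0.5712

0.5712


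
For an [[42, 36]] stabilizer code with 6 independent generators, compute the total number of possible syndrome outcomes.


Each stabilizer generator gives a binary (+1 or -1) measurement outcome.
With 6 independent generators:
Total syndromes = 2^6
= 64

64


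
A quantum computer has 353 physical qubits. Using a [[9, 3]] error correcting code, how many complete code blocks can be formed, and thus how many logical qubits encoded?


Each code block uses 9 physical qubits for 3 logical qubit(s).
Number of complete blocks = floor(353 / 9) = 39
Logical qubits = 39 * 3
= 117

117


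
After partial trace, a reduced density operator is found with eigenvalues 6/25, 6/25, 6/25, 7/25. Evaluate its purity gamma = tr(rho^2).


tr(rho^2) = sum of eigenvalues squared
= (6/25)^2 + (6/25)^2 + (6/25)^2 + (7/25)^2
= (36 + 36 + 36 + 49) / 625
= 157/625
= 0.2512

0.2512


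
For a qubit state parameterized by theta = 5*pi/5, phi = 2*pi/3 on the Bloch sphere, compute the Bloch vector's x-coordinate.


theta = 3.1416, phi = 2.0944
r_x = sin(theta)*cos(phi) = 0.0000 * -0.5000
r_x = 0.0000

0.0000


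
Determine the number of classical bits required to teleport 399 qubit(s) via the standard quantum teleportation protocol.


Quantum teleportation requires 2 classical bits per qubit teleported.
399 qubit(s) -> 2 * 399 = 798 classical bits

798


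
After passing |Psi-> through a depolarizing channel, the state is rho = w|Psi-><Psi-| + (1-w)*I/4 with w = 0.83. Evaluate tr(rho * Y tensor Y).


|Psi-> = (|01> - |10>)/sqrt(2)
For the pure Bell state, <Y_A Y_B> = -1 (Bell-state Pauli correlator).
The maximally-mixed part I/4 has tr(I/4 * P tensor P) = 0 for any traceless Pauli P.
So <Y_A Y_B>_rho = w * (-1) + (1 - w) * 0
= 0.83 * (-1)
= -0.8300

-0.8300


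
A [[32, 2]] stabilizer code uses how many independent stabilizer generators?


For an [[n,k]] stabilizer code:
Number of stabilizer generators = n - k
= 32 - 2
= 30

30


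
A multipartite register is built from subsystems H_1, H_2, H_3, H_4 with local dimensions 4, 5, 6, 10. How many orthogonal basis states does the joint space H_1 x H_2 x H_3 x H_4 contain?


dim(H_1 x H_2 x H_3 x H_4) = 4 * 5 * 6 * 10
= 20 * 6 * 10
= 120 * 10
= 1200

1200


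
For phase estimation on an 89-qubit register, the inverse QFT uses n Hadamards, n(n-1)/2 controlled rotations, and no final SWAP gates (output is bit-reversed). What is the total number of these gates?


Hadamard gates: 89
Controlled rotations: n*(n-1)/2 = 89*88/2 = 3916
SWAP gates: 0 (omitted)
Total = 89 + 3916
= 4005

4005


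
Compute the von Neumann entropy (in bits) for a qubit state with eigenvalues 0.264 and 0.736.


S = -p*log2(p) - (1-p)*log2(1-p)
p = 0.2640, 1-p = 0.7360
= -0.2640 * log2(0.2640) - 0.7360 * log2(0.7360)
= -(-0.5072) - (-0.3255)
= 0.8327

0.8327


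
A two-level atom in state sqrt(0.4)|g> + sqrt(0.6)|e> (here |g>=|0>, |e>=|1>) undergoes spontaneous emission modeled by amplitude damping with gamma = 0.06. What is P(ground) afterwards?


For amplitude damping with parameter gamma on state sqrt(a)|0> + sqrt(b)|1>:
alpha^2 = 0.4, beta^2 = 0.6
P(|0>) = alpha^2 + gamma * beta^2
= 0.4 + 0.06 * 0.6
= 0.4 + 0.0360
= 0.4360

0.4360


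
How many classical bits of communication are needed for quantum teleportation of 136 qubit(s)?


Quantum teleportation requires 2 classical bits per qubit teleported.
136 qubit(s) -> 2 * 136 = 272 classical bits

272


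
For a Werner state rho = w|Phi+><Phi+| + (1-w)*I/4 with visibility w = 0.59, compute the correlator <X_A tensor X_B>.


|Phi+> = (|00> + |11>)/sqrt(2)
For the pure Bell state, <X_A X_B> = +1 (Bell-state Pauli correlator).
The maximally-mixed part I/4 has tr(I/4 * P tensor P) = 0 for any traceless Pauli P.
So <X_A X_B>_rho = w * (+1) + (1 - w) * 0
= 0.59 * (+1)
= 0.5900

0.5900


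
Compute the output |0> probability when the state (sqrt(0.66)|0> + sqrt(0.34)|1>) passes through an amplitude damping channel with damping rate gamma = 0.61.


For amplitude damping with parameter gamma on state sqrt(a)|0> + sqrt(b)|1>:
alpha^2 = 0.66, beta^2 = 0.34
P(|0>) = alpha^2 + gamma * beta^2
= 0.66 + 0.61 * 0.34
= 0.66 + 0.2074
= 0.8674

0.8674


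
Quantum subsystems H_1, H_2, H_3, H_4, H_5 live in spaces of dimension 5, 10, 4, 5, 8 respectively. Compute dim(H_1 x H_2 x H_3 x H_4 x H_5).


dim(H_1 x H_2 x H_3 x H_4 x H_5) = 5 * 10 * 4 * 5 * 8
= 50 * 4 * 5 * 8
= 200 * 5 * 8
= 1000 * 8
= 8000

8000


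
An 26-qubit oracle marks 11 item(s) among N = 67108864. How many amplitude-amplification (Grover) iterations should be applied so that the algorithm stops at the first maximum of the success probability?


After j Grover iterations the success probability is P(j) = sin^2((2j+1)*theta), where sin(theta) = sqrt(k/N).
N = 2^26 = 67108864, k = 11
sin(theta) = sqrt(k/N) = 0.0004048614246
theta = arcsin(sqrt(k/N)) = 0.0004048614357 rad
P(j) reaches its first maximum when (2j+1)*theta is as close as possible to pi/2, i.e. j = round(pi/(4*theta) - 1/2).
pi/(4*theta) - 1/2 = 1939.4184
(For comparison, the common estimate pi/4 * sqrt(N/k) = 1939.9185; the exact maximiser is used here.)
Optimal iterations = 1939

1939


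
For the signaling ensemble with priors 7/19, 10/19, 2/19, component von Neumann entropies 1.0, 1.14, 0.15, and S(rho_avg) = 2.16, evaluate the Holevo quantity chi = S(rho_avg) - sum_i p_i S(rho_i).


chi = S(rho) - sum_i p_i * S(rho_i)
Weighted entropy = 7/19 * 1.0 + 10/19 * 1.14 + 2/19 * 0.15
= 0.9842
chi = 2.16 - 0.9842
= 1.1758

1.1758


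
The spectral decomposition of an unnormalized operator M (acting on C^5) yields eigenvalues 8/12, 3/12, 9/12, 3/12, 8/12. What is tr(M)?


tr(M) = sum of eigenvalues
= 8/12 + 3/12 + 9/12 + 3/12 + 8/12
= 31/12
= 2.5833

2.5833


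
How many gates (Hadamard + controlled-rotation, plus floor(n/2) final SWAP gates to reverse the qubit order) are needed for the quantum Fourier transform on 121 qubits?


Hadamard gates: 121
Controlled rotations: n*(n-1)/2 = 121*120/2 = 7260
SWAP gates: floor(n/2) = floor(121/2) = 60
Total = 121 + 7260 + 60
= 7441

7441


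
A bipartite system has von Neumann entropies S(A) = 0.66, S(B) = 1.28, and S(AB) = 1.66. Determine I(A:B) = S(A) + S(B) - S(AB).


I(A:B) = S(A) + S(B) - S(AB)
= 0.66 + 1.28 - 1.66
= 0.2800

0.2800


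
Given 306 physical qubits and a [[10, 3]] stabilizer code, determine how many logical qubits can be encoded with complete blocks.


Each code block uses 10 physical qubits for 3 logical qubit(s).
Number of complete blocks = floor(306 / 10) = 30
Logical qubits = 30 * 3
= 90

90


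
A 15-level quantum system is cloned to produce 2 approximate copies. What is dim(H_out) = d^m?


Output space = H^(tensor 2) where dim(H) = 15
dim = 15^2
= 225

225


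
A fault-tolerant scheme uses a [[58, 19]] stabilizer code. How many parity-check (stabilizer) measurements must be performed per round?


For an [[n,k]] stabilizer code:
Number of stabilizer generators = n - k
= 58 - 19
= 39

39


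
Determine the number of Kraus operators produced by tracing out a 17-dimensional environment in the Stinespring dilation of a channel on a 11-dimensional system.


Tracing out the environment in an orthonormal basis {|i>_E} gives Kraus operators K_i = <i|_E U |0>_E.
Number of Kraus operators = dim(H_env) = d_env
= 17

17


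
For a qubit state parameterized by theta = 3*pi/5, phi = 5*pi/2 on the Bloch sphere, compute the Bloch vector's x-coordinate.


theta = 1.8850, phi = 7.8540
r_x = sin(theta)*cos(phi) = 0.9511 * 0.0000
r_x = 0.0000

0.0000


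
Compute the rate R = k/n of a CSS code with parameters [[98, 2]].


Code rate R = k/n
= 2/98
= 0.0204

0.0204


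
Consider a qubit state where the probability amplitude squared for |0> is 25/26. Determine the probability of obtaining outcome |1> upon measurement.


|alpha|^2 = 25/26 = 0.9615
|beta|^2 = 1 - 25/26 = 1/26 = 0.0385
P(|1>) = |beta|^2 = 0.0385

0.0385


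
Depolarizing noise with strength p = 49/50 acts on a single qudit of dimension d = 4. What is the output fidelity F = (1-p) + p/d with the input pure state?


F = (1-p) + p/d
= (1 - 0.9800) + 0.9800/4
= 0.0200 + 0.2450
= 0.2650

0.2650


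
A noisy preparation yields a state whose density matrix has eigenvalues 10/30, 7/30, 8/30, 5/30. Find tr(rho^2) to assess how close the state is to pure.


tr(rho^2) = sum of eigenvalues squared
= (10/30)^2 + (7/30)^2 + (8/30)^2 + (5/30)^2
= (100 + 49 + 64 + 25) / 900
= 238/900
= 0.2644

0.2644


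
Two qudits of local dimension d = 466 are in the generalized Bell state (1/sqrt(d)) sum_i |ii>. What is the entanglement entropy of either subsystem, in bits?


For a maximally entangled state in d x d:
S = log2(d) = log2(466)
= 8.8642

8.8642


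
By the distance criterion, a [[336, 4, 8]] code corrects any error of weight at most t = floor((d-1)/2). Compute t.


Code parameters: [[336, 4, 8]], distance d = 8.
Number of correctable errors = floor((d-1)/2)
= floor((8 - 1)/2)
= floor(7/2)
= 3

3


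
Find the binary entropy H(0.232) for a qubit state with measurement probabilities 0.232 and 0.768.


S = -p*log2(p) - (1-p)*log2(1-p)
p = 0.2320, 1-p = 0.7680
= -0.2320 * log2(0.2320) - 0.7680 * log2(0.7680)
= -(-0.4890) - (-0.2925)
= 0.7815

0.7815


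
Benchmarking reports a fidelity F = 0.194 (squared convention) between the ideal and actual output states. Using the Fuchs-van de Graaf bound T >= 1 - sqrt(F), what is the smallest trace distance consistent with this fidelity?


Fuchs-van de Graaf (squared-fidelity convention): 1 - sqrt(F) <= T <= sqrt(1 - F).
Lower bound: T >= 1 - sqrt(F)
sqrt(F) = sqrt(0.194) = 0.4405
T >= 1 - 0.4405
T >= 0.5595

0.5595


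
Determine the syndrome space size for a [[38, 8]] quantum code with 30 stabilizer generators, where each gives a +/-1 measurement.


Each stabilizer generator gives a binary (+1 or -1) measurement outcome.
With 30 independent generators:
Total syndromes = 2^30
= 1073741824

1073741824


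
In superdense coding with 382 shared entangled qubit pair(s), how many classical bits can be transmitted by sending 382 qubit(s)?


Superdense coding allows 2 classical bits per shared entangled pair.
382 pair(s) -> 2 * 382 = 764 classical bits

764


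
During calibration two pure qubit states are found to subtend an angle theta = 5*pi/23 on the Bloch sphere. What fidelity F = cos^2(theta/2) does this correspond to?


For states separated by angle theta on Bloch sphere:
F = cos^2(theta/2)
theta = 5*pi/23 = 0.6830
theta/2 = 0.3415
cos(theta/2) = 0.9423
F = 0.8879

0.8879


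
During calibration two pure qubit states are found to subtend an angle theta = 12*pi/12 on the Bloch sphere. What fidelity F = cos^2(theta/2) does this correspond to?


For states separated by angle theta on Bloch sphere:
F = cos^2(theta/2)
theta = 12*pi/12 = 3.1416
theta/2 = 1.5708
cos(theta/2) = 0.0000
F = 0.0000

0.0000


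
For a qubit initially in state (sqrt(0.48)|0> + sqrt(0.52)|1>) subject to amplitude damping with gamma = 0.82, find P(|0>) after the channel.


For amplitude damping with parameter gamma on state sqrt(a)|0> + sqrt(b)|1>:
alpha^2 = 0.48, beta^2 = 0.52
P(|0>) = alpha^2 + gamma * beta^2
= 0.48 + 0.82 * 0.52
= 0.48 + 0.4264
= 0.9064

0.9064


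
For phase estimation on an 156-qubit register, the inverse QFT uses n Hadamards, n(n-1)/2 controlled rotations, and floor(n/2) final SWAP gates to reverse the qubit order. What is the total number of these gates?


Hadamard gates: 156
Controlled rotations: n*(n-1)/2 = 156*155/2 = 12090
SWAP gates: floor(n/2) = floor(156/2) = 78
Total = 156 + 12090 + 78
= 12324

12324


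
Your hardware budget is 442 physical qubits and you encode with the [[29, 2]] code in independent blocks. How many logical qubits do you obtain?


Each code block uses 29 physical qubits for 2 logical qubit(s).
Number of complete blocks = floor(442 / 29) = 15
Logical qubits = 15 * 2
= 30

30


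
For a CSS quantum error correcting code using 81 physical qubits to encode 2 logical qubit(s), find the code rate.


Code rate R = k/n
= 2/81
= 0.0247

0.0247


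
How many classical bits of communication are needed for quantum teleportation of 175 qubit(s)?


Quantum teleportation requires 2 classical bits per qubit teleported.
175 qubit(s) -> 2 * 175 = 350 classical bits

350


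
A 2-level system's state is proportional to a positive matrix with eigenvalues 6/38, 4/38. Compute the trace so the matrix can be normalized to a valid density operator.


tr(M) = sum of eigenvalues
= 6/38 + 4/38
= 10/38
= 0.2632

0.2632


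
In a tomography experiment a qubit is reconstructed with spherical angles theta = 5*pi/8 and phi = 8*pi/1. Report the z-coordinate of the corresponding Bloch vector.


theta = 1.9635, phi = 25.1327
r_z = cos(theta) = -0.3827

-0.3827


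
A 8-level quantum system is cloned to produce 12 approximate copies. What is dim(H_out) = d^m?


Output space = H^(tensor 12) where dim(H) = 8
dim = 8^12
= 64 (after 2 factors)
= 512 (after 3 factors)
= 4096 (after 4 factors)
= 32768 (after 5 factors)
= 262144 (after 6 factors)
= 2097152 (after 7 factors)
= 16777216 (after 8 factors)
= 134217728 (after 9 factors)
= 1073741824 (after 10 factors)
= 8589934592 (after 11 factors)
= 68719476736 (after 12 factors)
= 68719476736

68719476736


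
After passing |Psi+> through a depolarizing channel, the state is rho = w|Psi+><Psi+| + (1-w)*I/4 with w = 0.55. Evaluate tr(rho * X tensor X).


|Psi+> = (|01> + |10>)/sqrt(2)
For the pure Bell state, <X_A X_B> = +1 (Bell-state Pauli correlator).
The maximally-mixed part I/4 has tr(I/4 * P tensor P) = 0 for any traceless Pauli P.
So <X_A X_B>_rho = w * (+1) + (1 - w) * 0
= 0.55 * (+1)
= 0.5500

0.5500


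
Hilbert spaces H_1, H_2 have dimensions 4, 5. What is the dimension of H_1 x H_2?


dim(H_1 x H_2) = 4 * 5
= 20

20


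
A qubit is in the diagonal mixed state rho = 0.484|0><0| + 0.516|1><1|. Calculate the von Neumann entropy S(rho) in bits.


S = -p*log2(p) - (1-p)*log2(1-p)
p = 0.4840, 1-p = 0.5160
= -0.4840 * log2(0.4840) - 0.5160 * log2(0.5160)
= -(-0.5067) - (-0.4926)
= 0.9993

0.9993


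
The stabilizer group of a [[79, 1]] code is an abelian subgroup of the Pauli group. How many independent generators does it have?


For an [[n,k]] stabilizer code:
Number of stabilizer generators = n - k
= 79 - 1
= 78

78


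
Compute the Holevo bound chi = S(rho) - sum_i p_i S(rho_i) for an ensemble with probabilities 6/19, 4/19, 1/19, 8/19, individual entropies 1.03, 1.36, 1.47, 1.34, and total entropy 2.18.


chi = S(rho) - sum_i p_i * S(rho_i)
Weighted entropy = 6/19 * 1.03 + 4/19 * 1.36 + 1/19 * 1.47 + 8/19 * 1.34
= 1.2532
chi = 2.18 - 1.2532
= 0.9268

0.9268


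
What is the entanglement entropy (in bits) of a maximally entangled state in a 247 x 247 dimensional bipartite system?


For a maximally entangled state in d x d:
S = log2(d) = log2(247)
= 7.9484

7.9484


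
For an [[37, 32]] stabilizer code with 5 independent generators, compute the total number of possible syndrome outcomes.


Each stabilizer generator gives a binary (+1 or -1) measurement outcome.
With 5 independent generators:
Total syndromes = 2^5
= 32

32


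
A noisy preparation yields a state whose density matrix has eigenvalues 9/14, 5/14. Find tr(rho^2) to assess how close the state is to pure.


tr(rho^2) = sum of eigenvalues squared
= (9/14)^2 + (5/14)^2
= (81 + 25) / 196
= 106/196
= 0.5408

0.5408


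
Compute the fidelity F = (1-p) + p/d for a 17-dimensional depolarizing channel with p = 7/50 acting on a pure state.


F = (1-p) + p/d
= (1 - 0.1400) + 0.1400/17
= 0.8600 + 0.0082
= 0.8682

0.8682


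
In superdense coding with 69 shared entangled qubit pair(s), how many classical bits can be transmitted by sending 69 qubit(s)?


Superdense coding allows 2 classical bits per shared entangled pair.
69 pair(s) -> 2 * 69 = 138 classical bits

138


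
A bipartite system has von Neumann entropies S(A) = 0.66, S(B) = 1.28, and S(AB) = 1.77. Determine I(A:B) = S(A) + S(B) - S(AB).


I(A:B) = S(A) + S(B) - S(AB)
= 0.66 + 1.28 - 1.77
= 0.1700

0.1700


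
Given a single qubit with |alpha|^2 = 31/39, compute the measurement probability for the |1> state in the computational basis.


|alpha|^2 = 31/39 = 0.7949
|beta|^2 = 1 - 31/39 = 8/39 = 0.2051
P(|1>) = |beta|^2 = 0.2051

0.2051


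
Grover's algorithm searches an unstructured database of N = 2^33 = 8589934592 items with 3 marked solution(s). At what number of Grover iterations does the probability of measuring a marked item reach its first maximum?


After j Grover iterations the success probability is P(j) = sin^2((2j+1)*theta), where sin(theta) = sqrt(k/N).
N = 2^33 = 8589934592, k = 3
sin(theta) = sqrt(k/N) = 1.868812365e-05
theta = arcsin(sqrt(k/N)) = 1.868812365e-05 rad
P(j) reaches its first maximum when (2j+1)*theta is as close as possible to pi/2, i.e. j = round(pi/(4*theta) - 1/2).
pi/(4*theta) - 1/2 = 42026.0928
(For comparison, the common estimate pi/4 * sqrt(N/k) = 42026.5928; the exact maximiser is used here.)
Optimal iterations = 42026

42026


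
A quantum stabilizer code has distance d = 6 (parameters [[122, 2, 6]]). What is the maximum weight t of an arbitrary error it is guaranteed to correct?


Code parameters: [[122, 2, 6]], distance d = 6.
Number of correctable errors = floor((d-1)/2)
= floor((6 - 1)/2)
= floor(5/2)
= 2

2


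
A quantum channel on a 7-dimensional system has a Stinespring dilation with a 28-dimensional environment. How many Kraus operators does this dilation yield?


Tracing out the environment in an orthonormal basis {|i>_E} gives Kraus operators K_i = <i|_E U |0>_E.
Number of Kraus operators = dim(H_env) = d_env
= 28

28


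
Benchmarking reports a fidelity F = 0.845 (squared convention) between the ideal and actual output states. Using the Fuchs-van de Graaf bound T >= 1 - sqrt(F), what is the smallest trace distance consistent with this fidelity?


Fuchs-van de Graaf (squared-fidelity convention): 1 - sqrt(F) <= T <= sqrt(1 - F).
Lower bound: T >= 1 - sqrt(F)
sqrt(F) = sqrt(0.845) = 0.9192
T >= 1 - 0.9192
T >= 0.0808

0.0808


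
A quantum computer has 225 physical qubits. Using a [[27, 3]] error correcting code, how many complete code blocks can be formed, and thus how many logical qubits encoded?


Each code block uses 27 physical qubits for 3 logical qubit(s).
Number of complete blocks = floor(225 / 27) = 8
Logical qubits = 8 * 3
= 24

24


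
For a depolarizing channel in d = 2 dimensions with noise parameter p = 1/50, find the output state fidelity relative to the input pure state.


F = (1-p) + p/d
= (1 - 0.0200) + 0.0200/2
= 0.9800 + 0.0100
= 0.9900

0.9900


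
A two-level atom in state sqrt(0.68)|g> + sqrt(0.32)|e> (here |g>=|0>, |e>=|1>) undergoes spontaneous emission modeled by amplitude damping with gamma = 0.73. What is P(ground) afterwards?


For amplitude damping with parameter gamma on state sqrt(a)|0> + sqrt(b)|1>:
alpha^2 = 0.68, beta^2 = 0.32
P(|0>) = alpha^2 + gamma * beta^2
= 0.68 + 0.73 * 0.32
= 0.68 + 0.2336
= 0.9136

0.9136


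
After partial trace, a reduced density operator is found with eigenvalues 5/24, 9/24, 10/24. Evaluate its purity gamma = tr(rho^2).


tr(rho^2) = sum of eigenvalues squared
= (5/24)^2 + (9/24)^2 + (10/24)^2
= (25 + 81 + 100) / 576
= 206/576
= 0.3576

0.3576


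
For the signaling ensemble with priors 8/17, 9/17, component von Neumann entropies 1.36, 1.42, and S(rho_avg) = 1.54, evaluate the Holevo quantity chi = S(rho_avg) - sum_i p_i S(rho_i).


chi = S(rho) - sum_i p_i * S(rho_i)
Weighted entropy = 8/17 * 1.36 + 9/17 * 1.42
= 1.3918
chi = 1.54 - 1.3918
= 0.1482

0.1482


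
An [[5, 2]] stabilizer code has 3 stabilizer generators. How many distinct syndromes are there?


Each stabilizer generator gives a binary (+1 or -1) measurement outcome.
With 3 independent generators:
Total syndromes = 2^3
= 8

8


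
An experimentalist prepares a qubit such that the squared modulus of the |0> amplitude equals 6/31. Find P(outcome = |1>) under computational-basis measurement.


|alpha|^2 = 6/31 = 0.1935
|beta|^2 = 1 - 6/31 = 25/31 = 0.8065
P(|1>) = |beta|^2 = 0.8065

0.8065


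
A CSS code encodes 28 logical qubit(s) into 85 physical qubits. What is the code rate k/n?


Code rate R = k/n
= 28/85
= 0.3294

0.3294


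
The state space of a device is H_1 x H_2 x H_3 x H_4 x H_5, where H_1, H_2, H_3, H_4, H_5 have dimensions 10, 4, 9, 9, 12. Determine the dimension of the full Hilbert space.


dim(H_1 x H_2 x H_3 x H_4 x H_5) = 10 * 4 * 9 * 9 * 12
= 40 * 9 * 9 * 12
= 360 * 9 * 12
= 3240 * 12
= 38880

38880


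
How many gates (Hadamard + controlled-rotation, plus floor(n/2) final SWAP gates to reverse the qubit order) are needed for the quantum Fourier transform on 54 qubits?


Hadamard gates: 54
Controlled rotations: n*(n-1)/2 = 54*53/2 = 1431
SWAP gates: floor(n/2) = floor(54/2) = 27
Total = 54 + 1431 + 27
= 1512

1512


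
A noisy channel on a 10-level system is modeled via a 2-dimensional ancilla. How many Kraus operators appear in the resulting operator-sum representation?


Tracing out the environment in an orthonormal basis {|i>_E} gives Kraus operators K_i = <i|_E U |0>_E.
Number of Kraus operators = dim(H_env) = d_env
= 2

2


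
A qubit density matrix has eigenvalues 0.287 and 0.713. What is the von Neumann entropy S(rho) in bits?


S = -p*log2(p) - (1-p)*log2(1-p)
p = 0.2870, 1-p = 0.7130
= -0.2870 * log2(0.2870) - 0.7130 * log2(0.7130)
= -(-0.5169) - (-0.3480)
= 0.8648

0.8648


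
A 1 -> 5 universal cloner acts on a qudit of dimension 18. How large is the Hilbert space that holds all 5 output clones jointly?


Output space = H^(tensor 5) where dim(H) = 18
dim = 18^5
= 324 (after 2 factors)
= 5832 (after 3 factors)
= 104976 (after 4 factors)
= 1889568 (after 5 factors)
= 1889568

1889568


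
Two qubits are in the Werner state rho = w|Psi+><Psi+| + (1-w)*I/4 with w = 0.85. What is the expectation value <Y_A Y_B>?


|Psi+> = (|01> + |10>)/sqrt(2)
For the pure Bell state, <Y_A Y_B> = +1 (Bell-state Pauli correlator).
The maximally-mixed part I/4 has tr(I/4 * P tensor P) = 0 for any traceless Pauli P.
So <Y_A Y_B>_rho = w * (+1) + (1 - w) * 0
= 0.85 * (+1)
= 0.8500

0.8500


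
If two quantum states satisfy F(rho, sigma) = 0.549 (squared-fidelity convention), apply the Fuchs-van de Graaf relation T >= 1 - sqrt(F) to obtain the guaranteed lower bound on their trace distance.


Fuchs-van de Graaf (squared-fidelity convention): 1 - sqrt(F) <= T <= sqrt(1 - F).
Lower bound: T >= 1 - sqrt(F)
sqrt(F) = sqrt(0.549) = 0.7409
T >= 1 - 0.7409
T >= 0.2591

0.2591


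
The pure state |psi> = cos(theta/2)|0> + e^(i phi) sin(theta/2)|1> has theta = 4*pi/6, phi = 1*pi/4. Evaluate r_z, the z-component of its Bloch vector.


theta = 2.0944, phi = 0.7854
r_z = cos(theta) = -0.5000

-0.5000


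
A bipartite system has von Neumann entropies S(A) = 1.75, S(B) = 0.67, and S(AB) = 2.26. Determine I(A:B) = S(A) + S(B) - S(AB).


I(A:B) = S(A) + S(B) - S(AB)
= 1.75 + 0.67 - 2.26
= 0.1600

0.1600


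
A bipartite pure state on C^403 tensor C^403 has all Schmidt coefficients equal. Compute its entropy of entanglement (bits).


For a maximally entangled state in d x d:
S = log2(d) = log2(403)
= 8.6546

8.6546


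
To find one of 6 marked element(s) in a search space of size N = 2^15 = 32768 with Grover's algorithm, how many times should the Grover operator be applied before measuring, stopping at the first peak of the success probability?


After j Grover iterations the success probability is P(j) = sin^2((2j+1)*theta), where sin(theta) = sqrt(k/N).
N = 2^15 = 32768, k = 6
sin(theta) = sqrt(k/N) = 0.01353164693
theta = arcsin(sqrt(k/N)) = 0.01353205992 rad
P(j) reaches its first maximum when (2j+1)*theta is as close as possible to pi/2, i.e. j = round(pi/(4*theta) - 1/2).
pi/(4*theta) - 1/2 = 57.5398
(For comparison, the common estimate pi/4 * sqrt(N/k) = 58.0416; the exact maximiser is used here.)
Optimal iterations = 58

58


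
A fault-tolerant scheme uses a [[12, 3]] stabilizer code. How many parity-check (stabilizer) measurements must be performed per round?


For an [[n,k]] stabilizer code:
Number of stabilizer generators = n - k
= 12 - 3
= 9

9


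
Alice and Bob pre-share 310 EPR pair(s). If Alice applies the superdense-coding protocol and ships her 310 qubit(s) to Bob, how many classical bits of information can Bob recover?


Superdense coding allows 2 classical bits per shared entangled pair.
310 pair(s) -> 2 * 310 = 620 classical bits

620


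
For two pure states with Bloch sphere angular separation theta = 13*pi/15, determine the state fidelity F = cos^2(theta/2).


For states separated by angle theta on Bloch sphere:
F = cos^2(theta/2)
theta = 13*pi/15 = 2.7227
theta/2 = 1.3614
cos(theta/2) = 0.2079
F = 0.0432

0.0432


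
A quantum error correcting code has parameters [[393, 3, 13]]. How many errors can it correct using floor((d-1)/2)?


Code parameters: [[393, 3, 13]], distance d = 13.
Number of correctable errors = floor((d-1)/2)
= floor((13 - 1)/2)
= floor(12/2)
= 6

6


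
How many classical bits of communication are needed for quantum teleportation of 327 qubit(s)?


Quantum teleportation requires 2 classical bits per qubit teleported.
327 qubit(s) -> 2 * 327 = 654 classical bits

654


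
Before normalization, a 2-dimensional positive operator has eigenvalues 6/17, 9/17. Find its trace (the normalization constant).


tr(M) = sum of eigenvalues
= 6/17 + 9/17
= 15/17
= 0.8824

0.8824


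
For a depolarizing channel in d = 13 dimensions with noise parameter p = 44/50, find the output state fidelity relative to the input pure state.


F = (1-p) + p/d
= (1 - 0.8800) + 0.8800/13
= 0.1200 + 0.0677
= 0.1877

0.1877


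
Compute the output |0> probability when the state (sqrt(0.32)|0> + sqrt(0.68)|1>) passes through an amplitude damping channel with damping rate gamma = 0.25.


For amplitude damping with parameter gamma on state sqrt(a)|0> + sqrt(b)|1>:
alpha^2 = 0.32, beta^2 = 0.68
P(|0>) = alpha^2 + gamma * beta^2
= 0.32 + 0.25 * 0.68
= 0.32 + 0.1700
= 0.4900

0.4900


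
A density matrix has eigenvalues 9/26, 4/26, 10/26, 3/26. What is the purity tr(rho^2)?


tr(rho^2) = sum of eigenvalues squared
= (9/26)^2 + (4/26)^2 + (10/26)^2 + (3/26)^2
= (81 + 16 + 100 + 9) / 676
= 206/676
= 0.3047

0.3047


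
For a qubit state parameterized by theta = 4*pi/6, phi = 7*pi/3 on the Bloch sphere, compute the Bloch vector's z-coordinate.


theta = 2.0944, phi = 7.3304
r_z = cos(theta) = -0.5000

-0.5000
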